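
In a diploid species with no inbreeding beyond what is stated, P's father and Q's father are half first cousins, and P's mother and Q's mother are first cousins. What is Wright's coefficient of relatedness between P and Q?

0.046875

Independent pedigree routes through distinct common ancestors add.
P and Q are related in two ways: half second cousins through their fathers (r = 1/64) and second cousins through their mothers (r = 1/32).
r = 1/64 + 1/32 = 0.046875.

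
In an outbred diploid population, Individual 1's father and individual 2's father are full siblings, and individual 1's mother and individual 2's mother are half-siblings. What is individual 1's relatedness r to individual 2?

0.1875

Relatedness sums over independent paths through distinct common ancestors.
Individual 1 and individual 2 are related in two ways: first cousins through their fathers (r = 1/8) and half first cousins through their mothers (r = 1/16).
r = 1/8 + 1/16 = 0.1875.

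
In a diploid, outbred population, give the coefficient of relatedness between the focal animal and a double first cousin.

0.25

Each parent–offspring link contributes a factor of 1/2, and independent paths through distinct common ancestors add.
Double first cousins share both grandparent pairs — four paths of length 4: r = 4·(1/2)^4 = 1/4.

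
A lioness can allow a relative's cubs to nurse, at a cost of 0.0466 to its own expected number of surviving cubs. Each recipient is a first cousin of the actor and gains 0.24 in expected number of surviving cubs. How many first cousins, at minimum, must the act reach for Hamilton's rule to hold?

r to a first cousin = 0.125 (first cousins share one grandparent pair — two paths of length 4: r = 2·(1/2)^4 = 1/8).
Hamilton's rule: n·r·B > C  ⇒  n > C/(r·B) = 0.0466/(0.125·0.24) = 1.553.
The smallest integer exceeding 1.553 is 2.

2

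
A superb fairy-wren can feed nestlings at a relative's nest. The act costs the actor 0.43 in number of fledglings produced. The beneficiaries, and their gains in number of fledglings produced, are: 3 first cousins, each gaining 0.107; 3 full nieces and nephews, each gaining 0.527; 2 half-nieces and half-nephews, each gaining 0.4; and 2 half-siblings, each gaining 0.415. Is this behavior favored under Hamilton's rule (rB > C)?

Hamilton's rule: the trait is favored when the sum of r·B over every recipient exceeds the actor's cost C.
r to a first cousin = 1/8 (first cousins share one grandparent pair — two paths of length 4: r = 2·(1/2)^4 = 1/8).
r to a full niece or nephew = 0.25 (full aunt/uncle↔niece/nephew: two paths of length 3 through the shared grandparent pair: r = 2·(1/2)^3 = 1/4).
r to a half-niece or half-nephew = 1/8 (half-aunt/uncle↔niece/nephew: one path of length 3: r = (1/2)^3 = 1/8).
r to a half-sibling = 1/4 (half-sibs share one parent — one path of length 2: r = (1/2)^2 = 1/4).
Summing one r·B term per recipient: 3·0.125·0.107 + 3·0.25·0.527 + 2·0.125·0.4 + 2·0.25·0.415 = 0.742875.
0.742875 > 0.43: the indirect benefit exceeds the cost.

Yes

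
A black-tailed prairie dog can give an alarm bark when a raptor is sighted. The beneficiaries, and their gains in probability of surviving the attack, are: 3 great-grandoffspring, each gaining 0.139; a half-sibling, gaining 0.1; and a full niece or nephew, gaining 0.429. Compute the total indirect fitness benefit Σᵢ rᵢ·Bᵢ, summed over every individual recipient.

0.184375

r to a great-grandoffspring = 1/8 (three parent–offspring links: r = (1/2)^3 = 1/8).
r to a half-sibling = 0.25 (half-sibs share one parent — one path of length 2: r = (1/2)^2 = 1/4).
r to a full niece or nephew = 0.25 (full aunt/uncle↔niece/nephew: two paths of length 3 through the shared grandparent pair: r = 2·(1/2)^3 = 1/4).
Summing one r·B term per recipient: 3·0.125·0.139 + 1·0.25·0.1 + 1·0.25·0.429 = 0.184375.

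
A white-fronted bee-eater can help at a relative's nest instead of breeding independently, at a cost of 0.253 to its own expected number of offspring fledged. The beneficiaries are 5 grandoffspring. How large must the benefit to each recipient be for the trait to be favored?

r to a grandoffspring = 1/4 (two parent–offspring links: r = (1/2)^2 = 1/4).
Hamilton's rule with n recipients of equal r: n·r·B > C, so B > C/(n·r) = 0.253/(5·0.25) = 0.2024.

0.2024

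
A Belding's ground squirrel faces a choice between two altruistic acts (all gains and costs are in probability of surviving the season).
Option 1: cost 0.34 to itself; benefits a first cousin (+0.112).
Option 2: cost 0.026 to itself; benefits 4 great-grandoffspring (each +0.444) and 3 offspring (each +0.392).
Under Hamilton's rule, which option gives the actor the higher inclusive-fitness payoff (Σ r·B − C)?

Option 1: r to a first cousin = 0.125.
Option 1: Σ r·B − C = (1·0.125·0.112) − 0.34 = -0.326.
Option 2: r to a great-grandoffspring = 0.125.
Option 2: r to an offspring = 0.5.
Option 2: Σ r·B − C = (4·0.125·0.444 + 3·0.5·0.392) − 0.026 = 0.784.
Option 2 has the higher net inclusive-fitness payoff.

Option 2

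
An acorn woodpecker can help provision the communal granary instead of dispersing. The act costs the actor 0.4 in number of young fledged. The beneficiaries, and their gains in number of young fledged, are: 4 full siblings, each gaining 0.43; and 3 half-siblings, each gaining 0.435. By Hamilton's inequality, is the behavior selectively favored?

Yes

Hamilton's rule: the trait is favored when the sum of r·B over every recipient exceeds the actor's cost C.
r to a full sibling = 0.5 (full sibs share both parents — two paths of length 2: r = 2·(1/2)^2 = 1/2).
r to a half-sibling = 0.25 (half-sibs share one parent — one path of length 2: r = (1/2)^2 = 1/4).
Summing one r·B term per recipient: 4·0.5·0.43 + 3·0.25·0.435 = 1.18625.
1.18625 > 0.4: the indirect benefit exceeds the cost.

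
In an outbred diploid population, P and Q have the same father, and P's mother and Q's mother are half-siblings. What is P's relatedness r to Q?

Relatedness sums over independent paths through distinct common ancestors.
P and Q are related in two ways: half-sibs through their shared father (r = 1/4) and half first cousins through their mothers (r = 1/16).
r = 1/4 + 1/16 = 5/16 = 0.3125.

0.3125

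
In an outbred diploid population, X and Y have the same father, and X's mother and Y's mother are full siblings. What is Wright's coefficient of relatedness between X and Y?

Wright's path rule: contributions from independent ancestry routes add.
X and Y are related in two ways: half-sibs through their shared father (r = 1/4) and first cousins through their mothers (r = 1/8).
r = 1/4 + 1/8 = 0.375.

0.375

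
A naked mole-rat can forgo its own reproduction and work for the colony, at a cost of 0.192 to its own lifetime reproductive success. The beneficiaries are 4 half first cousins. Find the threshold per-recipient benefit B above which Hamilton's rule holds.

0.768

r to a half first cousin = 1/16 (half first cousins share one grandparent — one path of length 4: r = (1/2)^4 = 1/16).
Hamilton's rule with n recipients of equal r: n·r·B > C, so B > C/(n·r) = 0.192/(4·0.0625) = 0.768.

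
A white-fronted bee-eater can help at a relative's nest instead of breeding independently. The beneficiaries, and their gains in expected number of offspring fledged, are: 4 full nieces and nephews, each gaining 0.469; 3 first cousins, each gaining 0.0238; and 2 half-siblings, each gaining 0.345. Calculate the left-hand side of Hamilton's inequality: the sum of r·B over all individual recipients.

r to a full niece or nephew = 1/4 (full aunt/uncle↔niece/nephew: two paths of length 3 through the shared grandparent pair: r = 2·(1/2)^3 = 1/4).
r to a first cousin = 0.125 (first cousins share one grandparent pair — two paths of length 4: r = 2·(1/2)^4 = 1/8).
r to a half-sibling = 1/4 (half-sibs share one parent — one path of length 2: r = (1/2)^2 = 1/4).
Summing one r·B term per recipient: 4·0.25·0.469 + 3·0.125·0.0238 + 2·0.25·0.345 = 0.650425.

0.650425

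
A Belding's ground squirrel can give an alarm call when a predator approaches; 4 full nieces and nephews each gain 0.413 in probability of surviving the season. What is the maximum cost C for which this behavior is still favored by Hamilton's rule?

0.413

r to a full niece or nephew = 1/4 (full aunt/uncle↔niece/nephew: two paths of length 3 through the shared grandparent pair: r = 2·(1/2)^3 = 1/4).
Hamilton's rule: n·r·B > C, so the trait is favored while C < n·r·B = 4·0.25·0.413 = 0.413.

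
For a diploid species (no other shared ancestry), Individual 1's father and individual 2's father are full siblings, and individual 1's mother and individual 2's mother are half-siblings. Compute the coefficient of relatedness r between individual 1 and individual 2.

With two independent routes of shared ancestry, r is the sum of the two contributions.
Individual 1 and individual 2 are related in two ways: first cousins through their fathers (r = 1/8) and half first cousins through their mothers (r = 1/16).
r = 1/8 + 1/16 = 3/16 = 0.1875.

0.1875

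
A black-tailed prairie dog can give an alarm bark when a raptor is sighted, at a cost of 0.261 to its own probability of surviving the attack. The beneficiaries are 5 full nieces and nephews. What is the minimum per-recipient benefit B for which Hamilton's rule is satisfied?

r to a full niece or nephew = 0.25 (full aunt/uncle↔niece/nephew: two paths of length 3 through the shared grandparent pair: r = 2·(1/2)^3 = 1/4).
Hamilton's rule with n recipients of equal r: n·r·B > C, so B > C/(n·r) = 0.261/(5·0.25) = 0.2088.

0.2088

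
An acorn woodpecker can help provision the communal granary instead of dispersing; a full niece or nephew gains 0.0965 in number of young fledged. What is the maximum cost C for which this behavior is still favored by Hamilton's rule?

0.024125

r to a full niece or nephew = 1/4 (full aunt/uncle↔niece/nephew: two paths of length 3 through the shared grandparent pair: r = 2·(1/2)^3 = 1/4).
Hamilton's rule: n·r·B > C, so the trait is favored while C < n·r·B = 1·0.25·0.0965 = 0.024125.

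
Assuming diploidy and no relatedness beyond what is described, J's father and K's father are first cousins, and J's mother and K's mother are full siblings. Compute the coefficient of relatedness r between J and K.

0.15625

Wright's path rule: contributions from independent ancestry routes add.
J and K are related in two ways: second cousins through their fathers (r = 1/32) and first cousins through their mothers (r = 1/8).
r = 1/32 + 1/8 = 5/32 = 0.15625.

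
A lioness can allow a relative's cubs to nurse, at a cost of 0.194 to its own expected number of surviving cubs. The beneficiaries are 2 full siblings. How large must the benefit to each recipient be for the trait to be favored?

0.194

r to a full sibling = 0.5 (full sibs share both parents — two paths of length 2: r = 2·(1/2)^2 = 1/2).
Hamilton's rule with n recipients of equal r: n·r·B > C, so B > C/(n·r) = 0.194/(2·0.5) = 0.194.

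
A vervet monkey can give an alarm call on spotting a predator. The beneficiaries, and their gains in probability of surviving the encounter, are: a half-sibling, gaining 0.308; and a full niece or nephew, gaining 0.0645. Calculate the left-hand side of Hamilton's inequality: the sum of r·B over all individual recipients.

0.093125

r to a half-sibling = 0.25 (half-sibs share one parent — one path of length 2: r = (1/2)^2 = 1/4).
r to a full niece or nephew = 0.25 (full aunt/uncle↔niece/nephew: two paths of length 3 through the shared grandparent pair: r = 2·(1/2)^3 = 1/4).
Summing one r·B term per recipient: 1·0.25·0.308 + 1·0.25·0.0645 = 0.093125.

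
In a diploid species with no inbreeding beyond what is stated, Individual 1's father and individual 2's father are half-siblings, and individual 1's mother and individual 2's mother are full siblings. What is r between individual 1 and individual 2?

0.1875

Independent pedigree routes through distinct common ancestors add.
Individual 1 and individual 2 are related in two ways: half first cousins through their fathers (r = 1/16) and first cousins through their mothers (r = 1/8).
r = 1/16 + 1/8 = 3/16 = 0.1875.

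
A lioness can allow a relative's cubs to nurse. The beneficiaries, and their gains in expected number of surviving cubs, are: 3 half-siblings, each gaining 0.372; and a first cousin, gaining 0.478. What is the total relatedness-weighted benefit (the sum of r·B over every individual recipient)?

0.33875

r to a half-sibling = 0.25 (half-sibs share one parent — one path of length 2: r = (1/2)^2 = 1/4).
r to a first cousin = 1/8 (first cousins share one grandparent pair — two paths of length 4: r = 2·(1/2)^4 = 1/8).
Summing one r·B term per recipient: 3·0.25·0.372 + 1·0.125·0.478 = 0.33875.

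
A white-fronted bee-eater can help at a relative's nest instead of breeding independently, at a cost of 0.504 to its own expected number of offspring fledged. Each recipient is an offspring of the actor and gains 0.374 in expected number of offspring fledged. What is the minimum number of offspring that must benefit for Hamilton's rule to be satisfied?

3

r to an offspring = 0.5 (one parent–offspring link: r = (1/2)^1 = 1/2).
Hamilton's rule: n·r·B > C  ⇒  n > C/(r·B) = 0.504/(0.5·0.374) = 2.695.
The smallest integer exceeding 2.695 is 3.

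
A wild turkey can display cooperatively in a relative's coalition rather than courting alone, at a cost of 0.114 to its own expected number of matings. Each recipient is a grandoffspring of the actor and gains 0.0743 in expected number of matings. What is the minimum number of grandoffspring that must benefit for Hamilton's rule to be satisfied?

7

r to a grandoffspring = 1/4 (two parent–offspring links: r = (1/2)^2 = 1/4).
Hamilton's rule: n·r·B > C  ⇒  n > C/(r·B) = 0.114/(0.25·0.0743) = 6.137.
The smallest integer exceeding 6.137 is 7.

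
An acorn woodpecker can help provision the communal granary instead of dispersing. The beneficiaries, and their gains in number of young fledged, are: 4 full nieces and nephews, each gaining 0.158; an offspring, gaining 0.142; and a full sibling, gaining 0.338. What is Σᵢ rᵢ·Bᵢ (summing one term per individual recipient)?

r to a full niece or nephew = 1/4 (full aunt/uncle↔niece/nephew: two paths of length 3 through the shared grandparent pair: r = 2·(1/2)^3 = 1/4).
r to an offspring = 1/2 (one parent–offspring link: r = (1/2)^1 = 1/2).
r to a full sibling = 1/2 (full sibs share both parents — two paths of length 2: r = 2·(1/2)^2 = 1/2).
Summing one r·B term per recipient: 4·0.25·0.158 + 1·0.5·0.142 + 1·0.5·0.338 = 0.398.

0.398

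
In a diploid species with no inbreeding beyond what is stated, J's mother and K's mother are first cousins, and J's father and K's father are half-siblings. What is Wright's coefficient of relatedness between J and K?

0.09375

Independent pedigree routes through distinct common ancestors add.
J and K are related in two ways: second cousins through their mothers (r = 1/32) and half first cousins through their fathers (r = 1/16).
r = 1/32 + 1/16 = 3/32 = 0.09375.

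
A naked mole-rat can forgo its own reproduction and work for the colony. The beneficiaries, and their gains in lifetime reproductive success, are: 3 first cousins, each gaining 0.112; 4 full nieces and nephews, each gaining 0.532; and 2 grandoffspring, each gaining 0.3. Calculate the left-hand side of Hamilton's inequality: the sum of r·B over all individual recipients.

0.724

r to a first cousin = 1/8 (first cousins share one grandparent pair — two paths of length 4: r = 2·(1/2)^4 = 1/8).
r to a full niece or nephew = 0.25 (full aunt/uncle↔niece/nephew: two paths of length 3 through the shared grandparent pair: r = 2·(1/2)^3 = 1/4).
r to a grandoffspring = 0.25 (two parent–offspring links: r = (1/2)^2 = 1/4).
Summing one r·B term per recipient: 3·0.125·0.112 + 4·0.25·0.532 + 2·0.25·0.3 = 0.724.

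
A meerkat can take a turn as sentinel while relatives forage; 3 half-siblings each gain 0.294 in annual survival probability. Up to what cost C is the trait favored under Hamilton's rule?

0.2205

r to a half-sibling = 1/4 (half-sibs share one parent — one path of length 2: r = (1/2)^2 = 1/4).
Hamilton's rule: n·r·B > C, so the trait is favored while C < n·r·B = 3·0.25·0.294 = 0.2205.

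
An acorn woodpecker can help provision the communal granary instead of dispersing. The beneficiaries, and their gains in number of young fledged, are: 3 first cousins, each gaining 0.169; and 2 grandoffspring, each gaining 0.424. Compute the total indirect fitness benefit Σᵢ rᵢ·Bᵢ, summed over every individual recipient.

r to a first cousin = 1/8 (first cousins share one grandparent pair — two paths of length 4: r = 2·(1/2)^4 = 1/8).
r to a grandoffspring = 0.25 (two parent–offspring links: r = (1/2)^2 = 1/4).
Summing one r·B term per recipient: 3·0.125·0.169 + 2·0.25·0.424 = 0.275375.

0.275375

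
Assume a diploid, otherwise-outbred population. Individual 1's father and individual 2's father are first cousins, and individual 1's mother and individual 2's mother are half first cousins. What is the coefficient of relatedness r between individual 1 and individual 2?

Wright's path rule: contributions from independent ancestry routes add.
Individual 1 and individual 2 are related in two ways: second cousins through their fathers (r = 1/32) and half second cousins through their mothers (r = 1/64).
r = 1/32 + 1/64 = 3/64 = 0.046875.

0.046875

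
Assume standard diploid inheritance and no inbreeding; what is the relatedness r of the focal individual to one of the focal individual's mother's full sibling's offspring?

Each parent–offspring link contributes a factor of 1/2, and independent paths through distinct common ancestors add.
First cousins share one grandparent pair — two paths of length 4: r = 2·(1/2)^4 = 1/8.

0.125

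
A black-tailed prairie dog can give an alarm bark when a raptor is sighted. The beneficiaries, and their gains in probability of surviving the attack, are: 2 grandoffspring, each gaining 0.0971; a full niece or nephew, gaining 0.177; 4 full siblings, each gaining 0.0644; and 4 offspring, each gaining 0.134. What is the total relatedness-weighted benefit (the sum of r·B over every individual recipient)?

r to a grandoffspring = 0.25 (two parent–offspring links: r = (1/2)^2 = 1/4).
r to a full niece or nephew = 0.25 (full aunt/uncle↔niece/nephew: two paths of length 3 through the shared grandparent pair: r = 2·(1/2)^3 = 1/4).
r to a full sibling = 1/2 (full sibs share both parents — two paths of length 2: r = 2·(1/2)^2 = 1/2).
r to an offspring = 1/2 (one parent–offspring link: r = (1/2)^1 = 1/2).
Summing one r·B term per recipient: 2·0.25·0.0971 + 1·0.25·0.177 + 4·0.5·0.0644 + 4·0.5·0.134 = 0.4896.

0.4896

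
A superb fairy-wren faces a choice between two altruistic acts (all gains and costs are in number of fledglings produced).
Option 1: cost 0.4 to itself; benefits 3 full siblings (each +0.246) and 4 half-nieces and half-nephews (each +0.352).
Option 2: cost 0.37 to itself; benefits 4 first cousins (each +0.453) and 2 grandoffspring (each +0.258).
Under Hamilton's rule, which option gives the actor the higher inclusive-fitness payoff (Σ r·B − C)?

Option 1: r to a full sibling = 0.5.
Option 1: r to a half-niece or half-nephew = 0.125.
Option 1: Σ r·B − C = (3·0.5·0.246 + 4·0.125·0.352) − 0.4 = 0.145.
Option 2: r to a first cousin = 0.125.
Option 2: r to a grandoffspring = 0.25.
Option 2: Σ r·B − C = (4·0.125·0.453 + 2·0.25·0.258) − 0.37 = -0.0145.
Option 1 has the higher net inclusive-fitness payoff.

Option 1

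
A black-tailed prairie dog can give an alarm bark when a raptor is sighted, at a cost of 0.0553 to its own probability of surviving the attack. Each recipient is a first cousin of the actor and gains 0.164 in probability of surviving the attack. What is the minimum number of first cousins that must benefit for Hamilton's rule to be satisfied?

r to a first cousin = 1/8 (first cousins share one grandparent pair — two paths of length 4: r = 2·(1/2)^4 = 1/8).
Hamilton's rule: n·r·B > C  ⇒  n > C/(r·B) = 0.0553/(0.125·0.164) = 2.698.
The smallest integer exceeding 2.698 is 3.

3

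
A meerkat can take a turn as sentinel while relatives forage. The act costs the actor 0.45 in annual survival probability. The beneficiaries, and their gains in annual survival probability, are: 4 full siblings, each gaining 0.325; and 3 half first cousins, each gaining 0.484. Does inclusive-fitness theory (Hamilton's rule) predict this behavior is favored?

Hamilton's rule: the trait is favored when the sum of r·B over every recipient exceeds the actor's cost C.
r to a full sibling = 0.5 (full sibs share both parents — two paths of length 2: r = 2·(1/2)^2 = 1/2).
r to a half first cousin = 0.0625 (half first cousins share one grandparent — one path of length 4: r = (1/2)^4 = 1/16).
Summing one r·B term per recipient: 4·0.5·0.325 + 3·0.0625·0.484 = 0.74075.
0.74075 > 0.45: the indirect benefit exceeds the cost.

Yes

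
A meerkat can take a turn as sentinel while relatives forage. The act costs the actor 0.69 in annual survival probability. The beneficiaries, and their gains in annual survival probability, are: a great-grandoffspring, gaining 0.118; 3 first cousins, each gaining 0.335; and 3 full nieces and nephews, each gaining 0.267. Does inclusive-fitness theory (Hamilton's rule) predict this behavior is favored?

No

Hamilton's rule: the trait is favored when the sum of r·B over every recipient exceeds the actor's cost C.
r to a great-grandoffspring = 1/8 (three parent–offspring links: r = (1/2)^3 = 1/8).
r to a first cousin = 0.125 (first cousins share one grandparent pair — two paths of length 4: r = 2·(1/2)^4 = 1/8).
r to a full niece or nephew = 0.25 (full aunt/uncle↔niece/nephew: two paths of length 3 through the shared grandparent pair: r = 2·(1/2)^3 = 1/4).
Summing one r·B term per recipient: 1·0.125·0.118 + 3·0.125·0.335 + 3·0.25·0.267 = 0.340625.
0.340625 < 0.69: the indirect benefit is less than the cost.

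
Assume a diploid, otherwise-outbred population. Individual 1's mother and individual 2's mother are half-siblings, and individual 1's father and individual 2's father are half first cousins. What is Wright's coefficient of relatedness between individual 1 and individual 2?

0.078125

Independent pedigree routes through distinct common ancestors add.
Individual 1 and individual 2 are related in two ways: half first cousins through their mothers (r = 1/16) and half second cousins through their fathers (r = 1/64).
r = 1/16 + 1/64 = 0.078125.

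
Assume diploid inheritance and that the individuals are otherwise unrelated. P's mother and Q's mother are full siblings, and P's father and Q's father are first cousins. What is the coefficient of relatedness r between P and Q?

With two independent routes of shared ancestry, r is the sum of the two contributions.
P and Q are related in two ways: first cousins through their mothers (r = 1/8) and second cousins through their fathers (r = 1/32).
r = 1/8 + 1/32 = 0.15625.

0.15625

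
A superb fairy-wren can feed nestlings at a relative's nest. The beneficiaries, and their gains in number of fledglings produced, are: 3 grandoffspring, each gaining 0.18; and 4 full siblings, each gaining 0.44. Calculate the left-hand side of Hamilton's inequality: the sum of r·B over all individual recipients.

r to a grandoffspring = 1/4 (two parent–offspring links: r = (1/2)^2 = 1/4).
r to a full sibling = 0.5 (full sibs share both parents — two paths of length 2: r = 2·(1/2)^2 = 1/2).
Summing one r·B term per recipient: 3·0.25·0.18 + 4·0.5·0.44 = 1.015.

1.015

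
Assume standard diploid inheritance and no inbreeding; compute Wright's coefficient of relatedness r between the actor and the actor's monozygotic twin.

Each parent–offspring link contributes a factor of 1/2, and independent paths through distinct common ancestors add.
Monozygotic twins share every allele identical by descent: r = 1.

1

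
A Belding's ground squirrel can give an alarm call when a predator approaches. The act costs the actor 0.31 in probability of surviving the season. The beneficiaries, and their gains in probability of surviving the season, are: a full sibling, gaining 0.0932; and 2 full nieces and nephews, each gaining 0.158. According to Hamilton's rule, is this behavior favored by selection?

Hamilton's rule: the trait is favored when the sum of r·B over every recipient exceeds the actor's cost C.
r to a full sibling = 0.5 (full sibs share both parents — two paths of length 2: r = 2·(1/2)^2 = 1/2).
r to a full niece or nephew = 1/4 (full aunt/uncle↔niece/nephew: two paths of length 3 through the shared grandparent pair: r = 2·(1/2)^3 = 1/4).
Summing one r·B term per recipient: 1·0.5·0.0932 + 2·0.25·0.158 = 0.1256.
0.1256 < 0.31: the indirect benefit is less than the cost.

No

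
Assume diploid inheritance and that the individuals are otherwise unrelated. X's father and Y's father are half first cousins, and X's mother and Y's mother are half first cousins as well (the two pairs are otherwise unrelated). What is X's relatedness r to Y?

With two independent routes of shared ancestry, r is the sum of the two contributions.
X and Y are related in two ways: half second cousins through their fathers (r = 1/64) and half second cousins through their mothers (r = 1/64).
r = 1/64 + 1/64 = 0.03125.

0.03125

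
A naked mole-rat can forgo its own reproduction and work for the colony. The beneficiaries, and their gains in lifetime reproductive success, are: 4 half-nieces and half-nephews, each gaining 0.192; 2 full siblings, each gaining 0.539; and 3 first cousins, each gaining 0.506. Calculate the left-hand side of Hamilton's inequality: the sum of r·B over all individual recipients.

0.82475

r to a half-niece or half-nephew = 0.125 (half-aunt/uncle↔niece/nephew: one path of length 3: r = (1/2)^3 = 1/8).
r to a full sibling = 1/2 (full sibs share both parents — two paths of length 2: r = 2·(1/2)^2 = 1/2).
r to a first cousin = 0.125 (first cousins share one grandparent pair — two paths of length 4: r = 2·(1/2)^4 = 1/8).
Summing one r·B term per recipient: 4·0.125·0.192 + 2·0.5·0.539 + 3·0.125·0.506 = 0.82475.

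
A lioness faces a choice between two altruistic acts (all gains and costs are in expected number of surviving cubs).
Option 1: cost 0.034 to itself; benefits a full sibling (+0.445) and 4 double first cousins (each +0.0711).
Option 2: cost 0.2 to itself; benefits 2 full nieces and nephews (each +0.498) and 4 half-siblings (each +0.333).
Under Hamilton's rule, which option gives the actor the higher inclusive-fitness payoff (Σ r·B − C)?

Option 1: r to a full sibling = 0.5.
Option 1: r to a double first cousin = 0.25.
Option 1: Σ r·B − C = (1·0.5·0.445 + 4·0.25·0.0711) − 0.034 = 0.2596.
Option 2: r to a full niece or nephew = 0.25.
Option 2: r to a half-sibling = 0.25.
Option 2: Σ r·B − C = (2·0.25·0.498 + 4·0.25·0.333) − 0.2 = 0.382.
Option 2 has the higher net inclusive-fitness payoff.

Option 2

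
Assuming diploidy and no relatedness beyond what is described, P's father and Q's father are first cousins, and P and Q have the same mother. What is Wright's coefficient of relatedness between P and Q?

Relatedness sums over independent paths through distinct common ancestors.
P and Q are related in two ways: second cousins through their fathers (r = 1/32) and half-sibs through their shared mother (r = 1/4).
r = 1/32 + 1/4 = 0.28125.

0.28125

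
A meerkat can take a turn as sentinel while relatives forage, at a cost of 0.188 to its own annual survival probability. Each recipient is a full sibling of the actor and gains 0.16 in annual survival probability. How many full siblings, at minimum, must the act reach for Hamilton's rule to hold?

3

r to a full sibling = 0.5 (full sibs share both parents — two paths of length 2: r = 2·(1/2)^2 = 1/2).
Hamilton's rule: n·r·B > C  ⇒  n > C/(r·B) = 0.188/(0.5·0.16) = 2.35.
The smallest integer exceeding 2.35 is 3.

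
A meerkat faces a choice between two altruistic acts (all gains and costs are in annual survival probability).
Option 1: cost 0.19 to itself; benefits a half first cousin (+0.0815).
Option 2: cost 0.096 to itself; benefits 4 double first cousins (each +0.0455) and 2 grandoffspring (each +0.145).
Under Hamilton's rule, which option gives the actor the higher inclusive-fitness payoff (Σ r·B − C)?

Option 1: r to a half first cousin = 0.0625.
Option 1: Σ r·B − C = (1·0.0625·0.0815) − 0.19 = -0.18490625.
Option 2: r to a double first cousin = 0.25.
Option 2: r to a grandoffspring = 0.25.
Option 2: Σ r·B − C = (4·0.25·0.0455 + 2·0.25·0.145) − 0.096 = 0.022.
Option 2 has the higher net inclusive-fitness payoff.

Option 2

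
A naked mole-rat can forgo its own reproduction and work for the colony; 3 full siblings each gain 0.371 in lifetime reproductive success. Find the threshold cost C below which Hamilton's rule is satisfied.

r to a full sibling = 1/2 (full sibs share both parents — two paths of length 2: r = 2·(1/2)^2 = 1/2).
Hamilton's rule: n·r·B > C, so the trait is favored while C < n·r·B = 3·0.5·0.371 = 0.5565.

0.5565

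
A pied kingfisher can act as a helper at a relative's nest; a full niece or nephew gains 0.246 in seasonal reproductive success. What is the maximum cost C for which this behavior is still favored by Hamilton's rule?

r to a full niece or nephew = 1/4 (full aunt/uncle↔niece/nephew: two paths of length 3 through the shared grandparent pair: r = 2·(1/2)^3 = 1/4).
Hamilton's rule: n·r·B > C, so the trait is favored while C < n·r·B = 1·0.25·0.246 = 0.0615.

0.0615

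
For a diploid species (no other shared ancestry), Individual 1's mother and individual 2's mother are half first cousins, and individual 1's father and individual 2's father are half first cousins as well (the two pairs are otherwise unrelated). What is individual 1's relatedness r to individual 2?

Relatedness sums over independent paths through distinct common ancestors.
Individual 1 and individual 2 are related in two ways: half second cousins through their mothers (r = 1/64) and half second cousins through their fathers (r = 1/64).
r = 1/64 + 1/64 = 0.03125.

0.03125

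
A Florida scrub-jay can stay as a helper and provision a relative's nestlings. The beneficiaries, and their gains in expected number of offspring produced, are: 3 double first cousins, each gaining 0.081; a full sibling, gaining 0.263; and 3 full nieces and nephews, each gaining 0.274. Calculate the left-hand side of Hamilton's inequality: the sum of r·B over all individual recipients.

0.39775

r to a double first cousin = 1/4 (double first cousins share both grandparent pairs — four paths of length 4: r = 4·(1/2)^4 = 1/4).
r to a full sibling = 0.5 (full sibs share both parents — two paths of length 2: r = 2·(1/2)^2 = 1/2).
r to a full niece or nephew = 1/4 (full aunt/uncle↔niece/nephew: two paths of length 3 through the shared grandparent pair: r = 2·(1/2)^3 = 1/4).
Summing one r·B term per recipient: 3·0.25·0.081 + 1·0.5·0.263 + 3·0.25·0.274 = 0.39775.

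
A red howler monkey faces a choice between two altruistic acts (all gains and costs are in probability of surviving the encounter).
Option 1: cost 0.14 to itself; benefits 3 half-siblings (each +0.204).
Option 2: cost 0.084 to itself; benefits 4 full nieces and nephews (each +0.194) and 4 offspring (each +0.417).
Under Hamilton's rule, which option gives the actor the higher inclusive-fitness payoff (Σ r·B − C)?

Option 2

Option 1: r to a half-sibling = 0.25.
Option 1: Σ r·B − C = (3·0.25·0.204) − 0.14 = 0.013.
Option 2: r to a full niece or nephew = 0.25.
Option 2: r to an offspring = 0.5.
Option 2: Σ r·B − C = (4·0.25·0.194 + 4·0.5·0.417) − 0.084 = 0.944.
Option 2 has the higher net inclusive-fitness payoff.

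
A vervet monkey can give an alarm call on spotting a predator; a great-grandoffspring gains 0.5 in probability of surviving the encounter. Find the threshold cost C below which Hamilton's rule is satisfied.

0.0625

r to a great-grandoffspring = 1/8 (three parent–offspring links: r = (1/2)^3 = 1/8).
Hamilton's rule: n·r·B > C, so the trait is favored while C < n·r·B = 1·0.125·0.5 = 0.0625.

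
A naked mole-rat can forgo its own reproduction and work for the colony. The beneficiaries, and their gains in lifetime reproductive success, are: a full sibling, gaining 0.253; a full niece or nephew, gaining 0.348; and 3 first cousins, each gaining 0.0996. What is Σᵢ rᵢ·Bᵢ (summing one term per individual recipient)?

r to a full sibling = 0.5 (full sibs share both parents — two paths of length 2: r = 2·(1/2)^2 = 1/2).
r to a full niece or nephew = 0.25 (full aunt/uncle↔niece/nephew: two paths of length 3 through the shared grandparent pair: r = 2·(1/2)^3 = 1/4).
r to a first cousin = 0.125 (first cousins share one grandparent pair — two paths of length 4: r = 2·(1/2)^4 = 1/8).
Summing one r·B term per recipient: 1·0.5·0.253 + 1·0.25·0.348 + 3·0.125·0.0996 = 0.25085.

0.25085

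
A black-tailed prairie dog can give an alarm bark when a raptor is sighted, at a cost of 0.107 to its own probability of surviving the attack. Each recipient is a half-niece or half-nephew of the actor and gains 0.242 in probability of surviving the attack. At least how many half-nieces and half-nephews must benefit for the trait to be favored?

4

r to a half-niece or half-nephew = 1/8 (half-aunt/uncle↔niece/nephew: one path of length 3: r = (1/2)^3 = 1/8).
Hamilton's rule: n·r·B > C  ⇒  n > C/(r·B) = 0.107/(0.125·0.242) = 3.537.
The smallest integer exceeding 3.537 is 4.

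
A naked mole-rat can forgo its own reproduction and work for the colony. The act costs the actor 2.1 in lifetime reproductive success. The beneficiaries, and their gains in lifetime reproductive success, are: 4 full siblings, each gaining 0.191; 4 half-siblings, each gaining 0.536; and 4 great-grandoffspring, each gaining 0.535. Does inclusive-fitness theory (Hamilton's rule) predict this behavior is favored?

No

Hamilton's rule: the trait is favored when the sum of r·B over every recipient exceeds the actor's cost C.
r to a full sibling = 0.5 (full sibs share both parents — two paths of length 2: r = 2·(1/2)^2 = 1/2).
r to a half-sibling = 1/4 (half-sibs share one parent — one path of length 2: r = (1/2)^2 = 1/4).
r to a great-grandoffspring = 0.125 (three parent–offspring links: r = (1/2)^3 = 1/8).
Summing one r·B term per recipient: 4·0.5·0.191 + 4·0.25·0.536 + 4·0.125·0.535 = 1.1855.
1.1855 < 2.1: the indirect benefit is less than the cost.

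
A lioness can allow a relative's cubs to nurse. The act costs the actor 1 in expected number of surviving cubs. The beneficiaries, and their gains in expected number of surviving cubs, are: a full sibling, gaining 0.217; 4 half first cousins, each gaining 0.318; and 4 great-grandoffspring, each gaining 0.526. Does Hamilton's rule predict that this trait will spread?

Hamilton's rule: the trait is favored when the sum of r·B over every recipient exceeds the actor's cost C.
r to a full sibling = 0.5 (full sibs share both parents — two paths of length 2: r = 2·(1/2)^2 = 1/2).
r to a half first cousin = 1/16 (half first cousins share one grandparent — one path of length 4: r = (1/2)^4 = 1/16).
r to a great-grandoffspring = 0.125 (three parent–offspring links: r = (1/2)^3 = 1/8).
Summing one r·B term per recipient: 1·0.5·0.217 + 4·0.0625·0.318 + 4·0.125·0.526 = 0.451.
0.451 < 1: the indirect benefit is less than the cost.

No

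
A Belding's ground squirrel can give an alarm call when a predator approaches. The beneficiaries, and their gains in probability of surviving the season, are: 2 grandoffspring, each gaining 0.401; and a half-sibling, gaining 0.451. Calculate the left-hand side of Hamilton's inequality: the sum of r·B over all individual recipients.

0.31325

r to a grandoffspring = 0.25 (two parent–offspring links: r = (1/2)^2 = 1/4).
r to a half-sibling = 1/4 (half-sibs share one parent — one path of length 2: r = (1/2)^2 = 1/4).
Summing one r·B term per recipient: 2·0.25·0.401 + 1·0.25·0.451 = 0.31325.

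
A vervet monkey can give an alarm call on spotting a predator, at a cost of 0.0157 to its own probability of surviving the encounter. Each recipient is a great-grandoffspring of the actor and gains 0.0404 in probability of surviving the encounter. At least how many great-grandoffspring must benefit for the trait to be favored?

r to a great-grandoffspring = 0.125 (three parent–offspring links: r = (1/2)^3 = 1/8).
Hamilton's rule: n·r·B > C  ⇒  n > C/(r·B) = 0.0157/(0.125·0.0404) = 3.109.
The smallest integer exceeding 3.109 is 4.

4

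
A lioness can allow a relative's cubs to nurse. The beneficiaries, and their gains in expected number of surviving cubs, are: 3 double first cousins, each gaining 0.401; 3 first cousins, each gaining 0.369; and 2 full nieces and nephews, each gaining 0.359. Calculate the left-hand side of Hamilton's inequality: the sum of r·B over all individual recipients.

r to a double first cousin = 0.25 (double first cousins share both grandparent pairs — four paths of length 4: r = 4·(1/2)^4 = 1/4).
r to a first cousin = 0.125 (first cousins share one grandparent pair — two paths of length 4: r = 2·(1/2)^4 = 1/8).
r to a full niece or nephew = 1/4 (full aunt/uncle↔niece/nephew: two paths of length 3 through the shared grandparent pair: r = 2·(1/2)^3 = 1/4).
Summing one r·B term per recipient: 3·0.25·0.401 + 3·0.125·0.369 + 2·0.25·0.359 = 0.618625.

0.618625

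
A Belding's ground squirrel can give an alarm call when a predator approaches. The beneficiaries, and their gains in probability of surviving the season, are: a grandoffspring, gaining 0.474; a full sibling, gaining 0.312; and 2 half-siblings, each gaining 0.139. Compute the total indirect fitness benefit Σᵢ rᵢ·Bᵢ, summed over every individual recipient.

r to a grandoffspring = 0.25 (two parent–offspring links: r = (1/2)^2 = 1/4).
r to a full sibling = 1/2 (full sibs share both parents — two paths of length 2: r = 2·(1/2)^2 = 1/2).
r to a half-sibling = 0.25 (half-sibs share one parent — one path of length 2: r = (1/2)^2 = 1/4).
Summing one r·B term per recipient: 1·0.25·0.474 + 1·0.5·0.312 + 2·0.25·0.139 = 0.344.

0.344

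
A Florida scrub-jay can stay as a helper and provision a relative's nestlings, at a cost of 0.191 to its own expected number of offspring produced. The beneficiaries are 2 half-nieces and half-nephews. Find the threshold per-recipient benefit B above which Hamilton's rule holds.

0.764

r to a half-niece or half-nephew = 0.125 (half-aunt/uncle↔niece/nephew: one path of length 3: r = (1/2)^3 = 1/8).
Hamilton's rule with n recipients of equal r: n·r·B > C, so B > C/(n·r) = 0.191/(2·0.125) = 0.764.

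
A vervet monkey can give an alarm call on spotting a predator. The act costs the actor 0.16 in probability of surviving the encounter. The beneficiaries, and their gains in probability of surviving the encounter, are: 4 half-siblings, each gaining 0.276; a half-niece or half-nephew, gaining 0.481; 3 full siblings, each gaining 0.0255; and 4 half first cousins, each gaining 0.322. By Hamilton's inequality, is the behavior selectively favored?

Hamilton's rule: the trait is favored when the sum of r·B over every recipient exceeds the actor's cost C.
r to a half-sibling = 0.25 (half-sibs share one parent — one path of length 2: r = (1/2)^2 = 1/4).
r to a half-niece or half-nephew = 1/8 (half-aunt/uncle↔niece/nephew: one path of length 3: r = (1/2)^3 = 1/8).
r to a full sibling = 1/2 (full sibs share both parents — two paths of length 2: r = 2·(1/2)^2 = 1/2).
r to a half first cousin = 1/16 (half first cousins share one grandparent — one path of length 4: r = (1/2)^4 = 1/16).
Summing one r·B term per recipient: 4·0.25·0.276 + 1·0.125·0.481 + 3·0.5·0.0255 + 4·0.0625·0.322 = 0.454875.
0.454875 > 0.16: the indirect benefit exceeds the cost.

Yes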